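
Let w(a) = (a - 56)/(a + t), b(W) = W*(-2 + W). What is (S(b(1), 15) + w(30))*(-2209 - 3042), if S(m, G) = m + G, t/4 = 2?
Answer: -1328503/19 ≈ -69921.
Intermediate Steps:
t = 8 (t = 4*2 = 8)
w(a) = (-56 + a)/(8 + a) (w(a) = (a - 56)/(a + 8) = (-56 + a)/(8 + a))
S(m, G) = G + m
(S(b(1), 15) + w(30))*(-2209 - 3042) = ((15 + 1*(-2 + 1)) + (-56 + 30)/(8 + 30))*(-2209 - 3042) = ((15 + 1*(-1)) - 26/38)*(-5251) = ((15 - 1) + (1/38)*(-26))*(-5251) = (14 - 13/19)*(-5251) = (253/19)*(-5251) = -1328503/19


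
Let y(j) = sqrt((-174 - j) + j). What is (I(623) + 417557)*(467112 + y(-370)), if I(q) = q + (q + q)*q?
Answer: 557936323056 + 1194438*I*sqrt(174) ≈ 5.5794e+11 + 1.5756e+7*I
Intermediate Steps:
I(q) = q + 2*q**2 (I(q) = q + (2*q)*q = q + 2*q**2)
y(j) = I*sqrt(174) (y(j) = sqrt(-174) = I*sqrt(174))
(I(623) + 417557)*(467112 + y(-370)) = (623*(1 + 2*623) + 417557)*(467112 + I*sqrt(174)) = (623*(1 + 1246) + 417557)*(467112 + I*sqrt(174)) = (623*1247 + 417557)*(467112 + I*sqrt(174)) = (776881 + 417557)*(467112 + I*sqrt(174)) = 1194438*(467112 + I*sqrt(174)) = 557936323056 + 1194438*I*sqrt(174)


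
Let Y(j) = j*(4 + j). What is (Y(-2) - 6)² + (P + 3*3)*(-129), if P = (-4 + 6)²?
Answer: -1577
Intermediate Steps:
P = 4 (P = 2² = 4)
(Y(-2) - 6)² + (P + 3*3)*(-129) = (-2*(4 - 2) - 6)² + (4 + 3*3)*(-129) = (-2*2 - 6)² + (4 + 9)*(-129) = (-4 - 6)² + 13*(-129) = (-10)² - 1677 = 100 - 1677 = -1577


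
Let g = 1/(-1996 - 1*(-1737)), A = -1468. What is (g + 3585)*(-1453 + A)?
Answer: -2712189394/259 ≈ -1.0472e+7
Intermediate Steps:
g = -1/259 (g = 1/(-1996 + 1737) = 1/(-259) = -1/259 ≈ -0.0038610)
(g + 3585)*(-1453 + A) = (-1/259 + 3585)*(-1453 - 1468) = (928514/259)*(-2921) = -2712189394/259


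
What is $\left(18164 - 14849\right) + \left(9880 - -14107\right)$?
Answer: $27302$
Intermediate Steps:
$\left(18164 - 14849\right) + \left(9880 - -14107\right) = 3315 + \left(9880 + 14107\right) = 3315 + 23987 = 27302$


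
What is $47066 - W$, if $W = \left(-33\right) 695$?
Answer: $70001$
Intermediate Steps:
$W = -22935$
$47066 - W = 47066 - -22935 = 47066 + 22935 = 70001$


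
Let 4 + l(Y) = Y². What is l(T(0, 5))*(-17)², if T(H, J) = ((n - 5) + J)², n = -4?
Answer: 72828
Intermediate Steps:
T(H, J) = (-9 + J)² (T(H, J) = ((-4 - 5) + J)² = (-9 + J)²)
l(Y) = -4 + Y²
l(T(0, 5))*(-17)² = (-4 + ((-9 + 5)²)²)*(-17)² = (-4 + ((-4)²)²)*289 = (-4 + 16²)*289 = (-4 + 256)*289 = 252*289 = 72828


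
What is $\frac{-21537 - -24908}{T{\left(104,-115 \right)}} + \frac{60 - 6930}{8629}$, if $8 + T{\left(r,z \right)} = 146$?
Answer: $\frac{28140299}{1190802} \approx 23.631$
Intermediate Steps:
$T{\left(r,z \right)} = 138$ ($T{\left(r,z \right)} = -8 + 146 = 138$)
$\frac{-21537 - -24908}{T{\left(104,-115 \right)}} + \frac{60 - 6930}{8629} = \frac{-21537 - -24908}{138} + \frac{60 - 6930}{8629} = \left(-21537 + 24908\right) \frac{1}{138} + \left(60 - 6930\right) \frac{1}{8629} = 3371 \cdot \frac{1}{138} - \frac{6870}{8629} = \frac{3371}{138} - \frac{6870}{8629} = \frac{28140299}{1190802}$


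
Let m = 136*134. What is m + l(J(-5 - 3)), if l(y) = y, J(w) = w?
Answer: 18216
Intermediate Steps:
m = 18224
m + l(J(-5 - 3)) = 18224 + (-5 - 3) = 18224 - 8 = 18216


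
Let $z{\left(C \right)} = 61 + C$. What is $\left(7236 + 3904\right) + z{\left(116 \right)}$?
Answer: $11317$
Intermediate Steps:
$\left(7236 + 3904\right) + z{\left(116 \right)} = \left(7236 + 3904\right) + \left(61 + 116\right) = 11140 + 177 = 11317$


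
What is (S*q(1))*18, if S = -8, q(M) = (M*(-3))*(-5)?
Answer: -2160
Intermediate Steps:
q(M) = 15*M (q(M) = -3*M*(-5) = 15*M)
(S*q(1))*18 = -120*18 = -2160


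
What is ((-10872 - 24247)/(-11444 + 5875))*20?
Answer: 702380/5569 ≈ 126.12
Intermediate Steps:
((-10872 - 24247)/(-11444 + 5875))*20 = -35119/(-5569)*20 = -35119*(-1/5569)*20 = (35119/5569)*20 = 702380/5569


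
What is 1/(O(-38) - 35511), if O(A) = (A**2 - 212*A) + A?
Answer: -1/26049 ≈ -3.8389e-5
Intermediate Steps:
O(A) = A**2 - 211*A
1/(O(-38) - 35511) = 1/(-38*(-211 - 38) - 35511) = 1/(-38*(-249) - 35511) = 1/(9462 - 35511) = 1/(-26049) = -1/26049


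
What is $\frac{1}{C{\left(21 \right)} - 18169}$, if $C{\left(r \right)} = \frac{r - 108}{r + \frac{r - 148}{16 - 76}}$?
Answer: $- \frac{1387}{25205623} \approx -5.5027 \cdot 10^{-5}$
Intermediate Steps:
$C{\left(r \right)} = \frac{-108 + r}{\frac{37}{15} + \frac{59 r}{60}}$ ($C{\left(r \right)} = \frac{-108 + r}{r + \frac{-148 + r}{-60}} = \frac{-108 + r}{r + \left(-148 + r\right) \left(- \frac{1}{60}\right)} = \frac{-108 + r}{r - \left(- \frac{37}{15} + \frac{r}{60}\right)} = \frac{-108 + r}{\frac{37}{15} + \frac{59 r}{60}}$)
$\frac{1}{C{\left(21 \right)} - 18169} = \frac{1}{\frac{60 \left(-108 + 21\right)}{148 + 59 \cdot 21} - 18169} = \frac{1}{60 \frac{1}{148 + 1239} \left(-87\right) - 18169} = \frac{1}{60 \cdot \frac{1}{1387} \left(-87\right) - 18169} = \frac{1}{- \frac{5220}{1387} - 18169} = \frac{1}{- \frac{25205623}{1387}} = - \frac{1387}{25205623}$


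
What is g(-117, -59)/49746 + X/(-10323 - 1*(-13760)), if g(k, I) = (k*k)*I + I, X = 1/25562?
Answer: -35481324744997/2185257062562 ≈ -16.237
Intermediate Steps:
X = 1/25562 ≈ 3.9121e-5
g(k, I) = I + I*k² (g(k, I) = k²*I + I = I*k² + I = I + I*k²)
g(-117, -59)/49746 + X/(-10323 - 1*(-13760)) = -59*(1 + (-117)²)/49746 + 1/(25562*(-10323 - 1*(-13760))) = -59*(1 + 13689)*(1/49746) + 1/(25562*(-10323 + 13760)) = -59*13690*(1/49746) + (1/25562)/3437 = -807710*1/49746 + (1/25562)*(1/3437) = -403855/24873 + 1/87856594 = -35481324744997/2185257062562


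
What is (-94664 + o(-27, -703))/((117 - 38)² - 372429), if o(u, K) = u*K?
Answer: 75683/366188 ≈ 0.20668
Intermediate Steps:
o(u, K) = K*u
(-94664 + o(-27, -703))/((117 - 38)² - 372429) = (-94664 - 703*(-27))/((117 - 38)² - 372429) = (-94664 + 18981)/(79² - 372429) = -75683/(6241 - 372429) = -75683/(-366188) = -75683*(-1/366188) = 75683/366188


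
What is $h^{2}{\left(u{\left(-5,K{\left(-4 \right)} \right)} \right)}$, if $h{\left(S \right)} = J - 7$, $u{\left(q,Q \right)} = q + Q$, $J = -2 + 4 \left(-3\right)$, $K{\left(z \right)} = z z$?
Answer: $441$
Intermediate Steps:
$K{\left(z \right)} = z^{2}$
$J = -14$ ($J = -2 - 12 = -14$)
$u{\left(q,Q \right)} = Q + q$
$h{\left(S \right)} = -21$ ($h{\left(S \right)} = -14 - 7 = -21$)
$h^{2}{\left(u{\left(-5,K{\left(-4 \right)} \right)} \right)} = \left(-21\right)^{2} = 441$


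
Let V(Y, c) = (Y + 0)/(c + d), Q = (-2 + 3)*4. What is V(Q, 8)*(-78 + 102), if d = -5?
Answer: 32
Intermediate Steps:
Q = 4 (Q = 1*4 = 4)
V(Y, c) = Y/(-5 + c) (V(Y, c) = (Y + 0)/(c - 5) = Y/(-5 + c))
V(Q, 8)*(-78 + 102) = (4/(-5 + 8))*(-78 + 102) = (4/3)*24 = 32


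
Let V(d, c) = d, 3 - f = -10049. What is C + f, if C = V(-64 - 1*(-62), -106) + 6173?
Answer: 16223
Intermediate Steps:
f = 10052 (f = 3 - 1*(-10049) = 3 + 10049 = 10052)
C = 6171 (C = (-64 - 1*(-62)) + 6173 = (-64 + 62) + 6173 = -2 + 6173 = 6171)
C + f = 6171 + 10052 = 16223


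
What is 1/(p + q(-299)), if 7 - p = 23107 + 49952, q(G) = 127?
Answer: -1/72925 ≈ -1.3713e-5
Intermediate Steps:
p = -73052 (p = 7 - (23107 + 49952) = 7 - 1*73059 = 7 - 73059 = -73052)
1/(p + q(-299)) = 1/(-73052 + 127) = 1/(-72925) = -1/72925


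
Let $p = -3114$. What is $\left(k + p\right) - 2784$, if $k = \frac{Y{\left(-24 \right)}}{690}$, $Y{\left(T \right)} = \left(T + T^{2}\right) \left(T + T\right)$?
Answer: $- \frac{29682}{5} \approx -5936.4$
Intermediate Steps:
$Y{\left(T \right)} = 2 T \left(T + T^{2}\right)$ ($Y{\left(T \right)} = \left(T + T^{2}\right) 2 T = 2 T \left(T + T^{2}\right)$)
$k = - \frac{192}{5}$ ($k = \frac{2 \left(-24\right)^{2} \left(1 - 24\right)}{690} = 2 \cdot 576 \left(-23\right) \frac{1}{690} = \left(-26496\right) \frac{1}{690} = - \frac{192}{5} \approx -38.4$)
$\left(k + p\right) - 2784 = \left(- \frac{192}{5} - 3114\right) - 2784 = - \frac{15762}{5} - 2784 = - \frac{29682}{5}$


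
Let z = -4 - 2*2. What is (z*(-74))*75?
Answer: 44400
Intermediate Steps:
z = -8 (z = -4 - 4 = -8)
(z*(-74))*75 = -8*(-74)*75 = 592*75 = 44400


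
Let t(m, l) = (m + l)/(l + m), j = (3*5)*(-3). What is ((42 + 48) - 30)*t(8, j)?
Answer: 60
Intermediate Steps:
j = -45 (j = 15*(-3) = -45)
t(m, l) = 1 (t(m, l) = (l + m)/(l + m) = 1)
((42 + 48) - 30)*t(8, j) = ((42 + 48) - 30)*1 = (90 - 30)*1 = 60*1 = 60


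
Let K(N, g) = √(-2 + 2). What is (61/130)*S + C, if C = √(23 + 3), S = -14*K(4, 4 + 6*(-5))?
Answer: √26 ≈ 5.0990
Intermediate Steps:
K(N, g) = 0 (K(N, g) = √0 = 0)
S = 0 (S = -14*0 = 0)
C = √26 ≈ 5.0990
(61/130)*S + C = (61/130)*0 + √26 = 0 + √26 = √26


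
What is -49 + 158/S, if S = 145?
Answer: -6947/145 ≈ -47.910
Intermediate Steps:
-49 + 158/S = -49 + 158/145 = -6947/145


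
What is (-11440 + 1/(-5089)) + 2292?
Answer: -46554173/5089 ≈ -9148.0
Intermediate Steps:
(-11440 + 1/(-5089)) + 2292 = (-11440 - 1/5089) + 2292 = -58218161/5089 + 2292 = -46554173/5089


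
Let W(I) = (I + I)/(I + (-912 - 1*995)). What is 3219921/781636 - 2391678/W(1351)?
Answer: 519703561921095/1055990236 ≈ 4.9215e+5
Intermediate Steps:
W(I) = 2*I/(-1907 + I) (W(I) = (2*I)/(I + (-912 - 995)) = (2*I)/(I - 1907) = (2*I)/(-1907 + I) = 2*I/(-1907 + I))
3219921/781636 - 2391678/W(1351) = 3219921/781636 - 2391678/(2*1351/(-1907 + 1351)) = 3219921*(1/781636) - 2391678/(2*1351/(-556)) = 3219921/781636 - 2391678/(2*1351*(-1/556)) = 3219921/781636 - 2391678/(-1351/278) = 3219921/781636 - 2391678*(-278/1351) = 3219921/781636 + 664886484/1351 = 519703561921095/1055990236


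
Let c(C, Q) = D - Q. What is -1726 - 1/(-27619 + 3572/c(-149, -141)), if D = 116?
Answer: -12245125729/7094511 ≈ -1726.0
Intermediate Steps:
c(C, Q) = 116 - Q
-1726 - 1/(-27619 + 3572/c(-149, -141)) = -1726 - 1/(-27619 + 3572/(116 - 1*(-141))) = -1726 - 1/(-27619 + 3572/(116 + 141)) = -1726 - 1/(-27619 + 3572/257) = -1726 - 1/(-7094511/257) = -1726 - 1*(-257/7094511) = -1726 + 257/7094511 = -12245125729/7094511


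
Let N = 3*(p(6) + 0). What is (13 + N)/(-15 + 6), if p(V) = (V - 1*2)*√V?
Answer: -13/9 - 4*√6/3 ≈ -4.7104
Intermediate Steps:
p(V) = √V*(-2 + V) (p(V) = (V - 2)*√V = (-2 + V)*√V = √V*(-2 + V))
N = 12*√6 (N = 3*(√6*(-2 + 6) + 0) = 3*(√6*4 + 0) = 3*(4*√6 + 0) = 3*(4*√6) = 12*√6 ≈ 29.394)
(13 + N)/(-15 + 6) = (13 + 12*√6)/(-15 + 6) = (13 + 12*√6)/(-9) = (13 + 12*√6)*(-⅑) = -13/9 - 4*√6/3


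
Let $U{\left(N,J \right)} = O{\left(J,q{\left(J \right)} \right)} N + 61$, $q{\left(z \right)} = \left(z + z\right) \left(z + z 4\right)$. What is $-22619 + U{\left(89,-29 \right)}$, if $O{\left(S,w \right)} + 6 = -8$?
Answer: $-23804$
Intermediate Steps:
$q{\left(z \right)} = 10 z^{2}$ ($q{\left(z \right)} = 2 z \left(z + 4 z\right) = 2 z 5 z = 10 z^{2}$)
$O{\left(S,w \right)} = -14$ ($O{\left(S,w \right)} = -6 - 8 = -14$)
$U{\left(N,J \right)} = 61 - 14 N$ ($U{\left(N,J \right)} = - 14 N + 61 = 61 - 14 N$)
$-22619 + U{\left(89,-29 \right)} = -22619 + \left(61 - 1246\right) = -22619 - 1185 = -23804$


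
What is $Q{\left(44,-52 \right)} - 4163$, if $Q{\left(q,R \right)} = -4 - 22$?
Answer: $-4189$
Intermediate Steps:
$Q{\left(q,R \right)} = -26$
$Q{\left(44,-52 \right)} - 4163 = -26 - 4163 = -4189$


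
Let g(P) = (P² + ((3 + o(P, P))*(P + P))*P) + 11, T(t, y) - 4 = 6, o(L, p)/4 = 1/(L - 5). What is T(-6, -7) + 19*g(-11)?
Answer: 30325/2 ≈ 15163.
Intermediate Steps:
o(L, p) = 4/(-5 + L) (o(L, p) = 4/(L - 5) = 4/(-5 + L))
T(t, y) = 10 (T(t, y) = 4 + 6 = 10)
g(P) = 11 + P² + 2*P²*(3 + 4/(-5 + P)) (g(P) = (P² + ((3 + 4/(-5 + P))*(P + P))*P) + 11 = (P² + ((3 + 4/(-5 + P))*(2*P))*P) + 11 = (P² + (2*P*(3 + 4/(-5 + P)))*P) + 11 = (P² + 2*P²*(3 + 4/(-5 + P))) + 11 = 11 + P² + 2*P²*(3 + 4/(-5 + P)))
T(-6, -7) + 19*g(-11) = 10 + 19*((8*(-11)² + (-5 - 11)*(11 + 7*(-11)²))/(-5 - 11)) = 10 + 19*((8*121 - 16*(11 + 7*121))/(-16)) = 10 + 19*(-(968 - 16*(11 + 847))/16) = 10 + 19*(-(968 - 16*858)/16) = 10 + 19*(-(968 - 13728)/16) = 10 + 19*(-1/16*(-12760)) = 10 + 19*(1595/2) = 10 + 30305/2 = 30325/2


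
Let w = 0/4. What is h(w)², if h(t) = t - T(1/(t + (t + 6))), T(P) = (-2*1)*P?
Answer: ⅑ ≈ 0.11111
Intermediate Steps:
T(P) = -2*P
w = 0 (w = 0*(¼) = 0)
h(t) = t + 2/(6 + 2*t) (h(t) = t - (-2)/(t + (t + 6)) = t - (-2)/(t + (6 + t)) = t - (-2)/(6 + 2*t) = t + 2/(6 + 2*t))
h(w)² = ((1 + 0*(3 + 0))/(3 + 0))² = ((1 + 0*3)/3)² = ((1 + 0)/3)² = ((⅓)*1)² = (⅓)² = ⅑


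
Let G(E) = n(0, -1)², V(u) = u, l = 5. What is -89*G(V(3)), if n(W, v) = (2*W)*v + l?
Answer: -2225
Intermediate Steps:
n(W, v) = 5 + 2*W*v (n(W, v) = (2*W)*v + 5 = 2*W*v + 5 = 5 + 2*W*v)
G(E) = 25 (G(E) = (5 + 2*0*(-1))² = (5 + 0)² = 5² = 25)
-89*G(V(3)) = -89*25 = -2225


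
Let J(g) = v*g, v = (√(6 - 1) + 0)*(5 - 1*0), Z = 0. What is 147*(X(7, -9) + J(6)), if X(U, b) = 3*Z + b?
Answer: -1323 + 4410*√5 ≈ 8538.1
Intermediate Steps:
v = 5*√5 (v = (√5 + 0)*(5 + 0) = √5*5 = 5*√5 ≈ 11.180)
X(U, b) = b (X(U, b) = 3*0 + b = 0 + b = b)
J(g) = 5*g*√5 (J(g) = (5*√5)*g = 5*g*√5)
147*(X(7, -9) + J(6)) = 147*(-9 + 5*6*√5) = 147*(-9 + 30*√5) = -1323 + 4410*√5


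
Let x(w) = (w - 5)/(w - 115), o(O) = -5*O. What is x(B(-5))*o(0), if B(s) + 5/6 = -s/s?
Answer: 0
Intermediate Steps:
B(s) = -11/6 (B(s) = -⅚ - s/s = -⅚ - 1*1 = -⅚ - 1 = -11/6)
x(w) = (-5 + w)/(-115 + w)
x(B(-5))*o(0) = ((-5 - 11/6)/(-115 - 11/6))*(-5*0) = (-41/6/(-701/6))*0 = -6/701*(-41/6)*0 = (41/701)*0 = 0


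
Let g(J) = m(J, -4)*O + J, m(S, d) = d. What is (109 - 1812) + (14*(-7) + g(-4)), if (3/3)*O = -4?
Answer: -1789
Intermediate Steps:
O = -4
g(J) = 16 + J (g(J) = -4*(-4) + J = 16 + J)
(109 - 1812) + (14*(-7) + g(-4)) = (109 - 1812) + (14*(-7) + (16 - 4)) = -1703 + (-98 + 12) = -1703 - 86 = -1789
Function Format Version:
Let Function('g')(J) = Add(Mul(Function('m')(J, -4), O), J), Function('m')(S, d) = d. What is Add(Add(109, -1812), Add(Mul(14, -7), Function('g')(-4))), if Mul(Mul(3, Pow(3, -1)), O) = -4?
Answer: -1789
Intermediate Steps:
O = -4
Function('g')(J) = Add(16, J) (Function('g')(J) = Add(Mul(-4, -4), J) = Add(16, J))
Add(Add(109, -1812), Add(Mul(14, -7), Function('g')(-4))) = Add(Add(109, -1812), Add(Mul(14, -7), Add(16, -4))) = Add(-1703, Add(-98, 12)) = Add(-1703, -86) = -1789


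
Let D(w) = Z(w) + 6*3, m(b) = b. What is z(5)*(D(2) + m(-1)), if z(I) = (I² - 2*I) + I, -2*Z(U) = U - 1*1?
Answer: 330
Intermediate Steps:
Z(U) = ½ - U/2 (Z(U) = -(U - 1*1)/2 = -(U - 1)/2 = -(-1 + U)/2 = ½ - U/2)
z(I) = I² - I
D(w) = 37/2 - w/2 (D(w) = (½ - w/2) + 6*3 = (½ - w/2) + 18 = 37/2 - w/2)
z(5)*(D(2) + m(-1)) = (5*(-1 + 5))*((37/2 - ½*2) - 1) = (5*4)*((37/2 - 1) - 1) = 20*(35/2 - 1) = 20*(33/2) = 330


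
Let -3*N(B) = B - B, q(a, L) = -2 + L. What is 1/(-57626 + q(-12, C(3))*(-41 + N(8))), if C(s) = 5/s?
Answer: -3/172837 ≈ -1.7357e-5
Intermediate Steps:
N(B) = 0 (N(B) = -(B - B)/3 = -⅓*0 = 0)
1/(-57626 + q(-12, C(3))*(-41 + N(8))) = 1/(-57626 + (-2 + 5/3)*(-41 + 0)) = 1/(-57626 + (-2 + 5*(⅓))*(-41)) = 1/(-57626 + (-2 + 5/3)*(-41)) = 1/(-57626 - ⅓*(-41)) = 1/(-57626 + 41/3) = 1/(-172837/3) = -3/172837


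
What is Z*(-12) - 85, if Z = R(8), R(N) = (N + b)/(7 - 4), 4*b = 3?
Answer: -120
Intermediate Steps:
b = 3/4 (b = (1/4)*3 = 3/4 ≈ 0.75000)
R(N) = 1/4 + N/3 (R(N) = (N + 3/4)/(7 - 4) = (3/4 + N)/3 = (3/4 + N)*(1/3) = 1/4 + N/3)
Z = 35/12 (Z = 1/4 + (1/3)*8 = 1/4 + 8/3 = 35/12 ≈ 2.9167)
Z*(-12) - 85 = (35/12)*(-12) - 85 = -35 - 85 = -120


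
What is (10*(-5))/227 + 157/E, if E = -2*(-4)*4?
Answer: 34039/7264 ≈ 4.6860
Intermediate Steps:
E = 32 (E = 8*4 = 32)
(10*(-5))/227 + 157/E = (10*(-5))/227 + 157/32 = -50*1/227 + 157*(1/32) = -50/227 + 157/32 = 34039/7264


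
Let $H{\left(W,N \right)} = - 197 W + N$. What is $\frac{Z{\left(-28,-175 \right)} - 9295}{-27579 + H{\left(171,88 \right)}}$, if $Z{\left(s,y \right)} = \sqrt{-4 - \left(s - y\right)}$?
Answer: $\frac{55}{362} - \frac{i \sqrt{151}}{61178} \approx 0.15193 - 0.00020086 i$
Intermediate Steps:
$H{\left(W,N \right)} = N - 197 W$
$Z{\left(s,y \right)} = \sqrt{-4 + y - s}$
$\frac{Z{\left(-28,-175 \right)} - 9295}{-27579 + H{\left(171,88 \right)}} = \frac{\sqrt{-4 - 175 - -28} - 9295}{-27579 + \left(88 - 33687\right)} = \frac{\sqrt{-4 - 175 + 28} - 9295}{-27579 + \left(88 - 33687\right)} = \frac{\sqrt{-151} - 9295}{-27579 - 33599} = \frac{i \sqrt{151} - 9295}{-61178} = \left(-9295 + i \sqrt{151}\right) \left(- \frac{1}{61178}\right) = \frac{55}{362} - \frac{i \sqrt{151}}{61178}$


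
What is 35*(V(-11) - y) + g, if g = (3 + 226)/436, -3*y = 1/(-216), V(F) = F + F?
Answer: -54353357/70632 ≈ -769.53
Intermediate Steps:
V(F) = 2*F
y = 1/648 (y = -⅓/(-216) = -⅓*(-1/216) = 1/648 ≈ 0.0015432)
g = 229/436 (g = 229*(1/436) = 229/436 ≈ 0.52523)
35*(V(-11) - y) + g = 35*(2*(-11) - 1*1/648) + 229/436 = 35*(-22 - 1/648) + 229/436 = 35*(-14257/648) + 229/436 = -498995/648 + 229/436 = -54353357/70632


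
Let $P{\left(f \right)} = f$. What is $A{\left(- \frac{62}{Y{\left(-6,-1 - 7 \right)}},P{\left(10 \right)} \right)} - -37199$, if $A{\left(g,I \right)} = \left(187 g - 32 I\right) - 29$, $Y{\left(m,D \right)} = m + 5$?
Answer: $48444$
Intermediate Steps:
$Y{\left(m,D \right)} = 5 + m$
$A{\left(g,I \right)} = -29 - 32 I + 187 g$ ($A{\left(g,I \right)} = \left(- 32 I + 187 g\right) - 29 = -29 - 32 I + 187 g$)
$A{\left(- \frac{62}{Y{\left(-6,-1 - 7 \right)}},P{\left(10 \right)} \right)} - -37199 = \left(-29 - 320 + 187 \left(- \frac{62}{5 - 6}\right)\right) - -37199 = \left(-29 - 320 + 187 \left(- \frac{62}{-1}\right)\right) + 37199 = \left(-29 - 320 + 187 \left(\left(-62\right) \left(-1\right)\right)\right) + 37199 = \left(-29 - 320 + 187 \cdot 62\right) + 37199 = \left(-29 - 320 + 11594\right) + 37199 = 11245 + 37199 = 48444$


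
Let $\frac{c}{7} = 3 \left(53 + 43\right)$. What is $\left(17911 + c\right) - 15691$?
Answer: $4236$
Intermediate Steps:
$c = 2016$ ($c = 7 \cdot 3 \left(53 + 43\right) = 7 \cdot 3 \cdot 96 = 7 \cdot 288 = 2016$)
$\left(17911 + c\right) - 15691 = \left(17911 + 2016\right) - 15691 = 19927 - 15691 = 4236$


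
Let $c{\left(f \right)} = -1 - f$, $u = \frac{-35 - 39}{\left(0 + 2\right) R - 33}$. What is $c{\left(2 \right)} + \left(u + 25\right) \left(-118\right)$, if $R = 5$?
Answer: $- \frac{76651}{23} \approx -3332.7$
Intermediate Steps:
$u = \frac{74}{23}$ ($u = \frac{-35 - 39}{\left(0 + 2\right) 5 - 33} = - \frac{74}{2 \cdot 5 - 33} = - \frac{74}{10 - 33} = - \frac{74}{-23} = \left(-74\right) \left(- \frac{1}{23}\right) = \frac{74}{23} \approx 3.2174$)
$c{\left(2 \right)} + \left(u + 25\right) \left(-118\right) = \left(-1 - 2\right) + \left(\frac{74}{23} + 25\right) \left(-118\right) = \left(-1 - 2\right) + \frac{649}{23} \left(-118\right) = -3 - \frac{76582}{23} = - \frac{76651}{23}$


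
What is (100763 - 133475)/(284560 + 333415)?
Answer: -32712/617975 ≈ -0.052934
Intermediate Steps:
(100763 - 133475)/(284560 + 333415) = -32712/617975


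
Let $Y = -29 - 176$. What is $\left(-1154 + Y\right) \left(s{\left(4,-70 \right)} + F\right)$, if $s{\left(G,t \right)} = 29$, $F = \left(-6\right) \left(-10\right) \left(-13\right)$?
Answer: $1020609$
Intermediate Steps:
$F = -780$ ($F = 60 \left(-13\right) = -780$)
$Y = -205$ ($Y = -29 - 176 = -205$)
$\left(-1154 + Y\right) \left(s{\left(4,-70 \right)} + F\right) = \left(-1154 - 205\right) \left(29 - 780\right) = \left(-1359\right) \left(-751\right) = 1020609$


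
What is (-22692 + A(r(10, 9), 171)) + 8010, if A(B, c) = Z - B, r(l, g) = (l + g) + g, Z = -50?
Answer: -14760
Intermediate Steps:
r(l, g) = l + 2*g (r(l, g) = (g + l) + g = l + 2*g)
A(B, c) = -50 - B
(-22692 + A(r(10, 9), 171)) + 8010 = (-22692 + (-50 - (10 + 2*9))) + 8010 = (-22692 + (-50 - (10 + 18))) + 8010 = (-22692 + (-50 - 1*28)) + 8010 = (-22692 + (-50 - 28)) + 8010 = (-22692 - 78) + 8010 = -22770 + 8010 = -14760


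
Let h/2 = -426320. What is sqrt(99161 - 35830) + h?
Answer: -852640 + sqrt(63331) ≈ -8.5239e+5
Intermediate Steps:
h = -852640 (h = 2*(-426320) = -852640)
sqrt(99161 - 35830) + h = sqrt(99161 - 35830) - 852640 = sqrt(63331) - 852640 = -852640 + sqrt(63331)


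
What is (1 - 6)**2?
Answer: 25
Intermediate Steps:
(1 - 6)**2 = (-5)**2 = 25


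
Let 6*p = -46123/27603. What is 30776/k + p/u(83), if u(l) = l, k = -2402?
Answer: -211583365795/16509299094 ≈ -12.816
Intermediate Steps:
p = -46123/165618 (p = (-46123/27603)/6 = (-46123*1/27603)/6 = (⅙)*(-46123/27603) = -46123/165618 ≈ -0.27849)
30776/k + p/u(83) = 30776/(-2402) - 46123/165618/83 = 30776*(-1/2402) - 46123/165618*1/83 = -15388/1201 - 46123/13746294 = -211583365795/16509299094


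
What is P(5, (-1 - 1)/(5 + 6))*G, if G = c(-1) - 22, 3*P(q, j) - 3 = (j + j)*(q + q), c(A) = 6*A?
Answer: 196/33 ≈ 5.9394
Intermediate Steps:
P(q, j) = 1 + 4*j*q/3 (P(q, j) = 1 + ((j + j)*(q + q))/3 = 1 + ((2*j)*(2*q))/3 = 1 + (4*j*q)/3 = 1 + 4*j*q/3)
G = -28 (G = 6*(-1) - 22 = -6 - 22 = -28)
P(5, (-1 - 1)/(5 + 6))*G = (1 + (4/3)*((-1 - 1)/(5 + 6))*5)*(-28) = (1 + (4/3)*(-2/11)*5)*(-28) = (1 - 40/33)*(-28) = -7/33*(-28) = 196/33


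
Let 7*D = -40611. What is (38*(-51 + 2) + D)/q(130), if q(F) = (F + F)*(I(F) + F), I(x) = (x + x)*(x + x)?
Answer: -10729/24653720 ≈ -0.00043519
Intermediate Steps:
D = -40611/7 (D = (⅐)*(-40611) = -40611/7 ≈ -5801.6)
I(x) = 4*x² (I(x) = (2*x)*(2*x) = 4*x²)
q(F) = 2*F*(F + 4*F²) (q(F) = (F + F)*(4*F² + F) = (2*F)*(F + 4*F²) = 2*F*(F + 4*F²))
(38*(-51 + 2) + D)/q(130) = (38*(-51 + 2) - 40611/7)/((130²*(2 + 8*130))) = (38*(-49) - 40611/7)/((16900*(2 + 1040))) = (-1862 - 40611/7)/((16900*1042)) = -53645/7/17609800 = -53645/7*1/17609800 = -10729/24653720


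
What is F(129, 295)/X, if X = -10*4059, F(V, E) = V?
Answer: -43/13530 ≈ -0.0031781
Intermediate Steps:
X = -40590
F(129, 295)/X = 129/(-40590) = 129*(-1/40590) = -43/13530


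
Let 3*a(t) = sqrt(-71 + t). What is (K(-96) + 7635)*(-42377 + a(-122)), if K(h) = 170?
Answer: -330752485 + 7805*I*sqrt(193)/3 ≈ -3.3075e+8 + 36144.0*I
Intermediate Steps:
a(t) = sqrt(-71 + t)/3
(K(-96) + 7635)*(-42377 + a(-122)) = (170 + 7635)*(-42377 + sqrt(-71 - 122)/3) = 7805*(-42377 + sqrt(-193)/3) = 7805*(-42377 + (I*sqrt(193))/3) = 7805*(-42377 + I*sqrt(193)/3) = -330752485 + 7805*I*sqrt(193)/3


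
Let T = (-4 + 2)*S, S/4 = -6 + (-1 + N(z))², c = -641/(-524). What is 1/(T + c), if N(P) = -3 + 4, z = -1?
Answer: 524/25793 ≈ 0.020316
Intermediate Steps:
N(P) = 1
c = 641/524 (c = -641*(-1/524) = 641/524 ≈ 1.2233)
S = -24 (S = 4*(-6 + (-1 + 1)²) = 4*(-6 + 0²) = 4*(-6 + 0) = 4*(-6) = -24)
T = 48 (T = (-4 + 2)*(-24) = -2*(-24) = 48)
1/(T + c) = 1/(48 + 641/524) = 1/(25793/524) = 524/25793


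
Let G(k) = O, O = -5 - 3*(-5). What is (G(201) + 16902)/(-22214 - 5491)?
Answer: -16912/27705 ≈ -0.61043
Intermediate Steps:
O = 10 (O = -5 + 15 = 10)
G(k) = 10
(G(201) + 16902)/(-22214 - 5491) = (10 + 16902)/(-22214 - 5491) = 16912/(-27705) = 16912*(-1/27705) = -16912/27705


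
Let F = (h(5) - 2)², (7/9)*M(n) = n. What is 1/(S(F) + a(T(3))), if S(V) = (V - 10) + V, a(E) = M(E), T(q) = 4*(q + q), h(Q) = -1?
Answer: 7/272 ≈ 0.025735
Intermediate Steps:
M(n) = 9*n/7
T(q) = 8*q (T(q) = 4*(2*q) = 8*q)
a(E) = 9*E/7
F = 9 (F = (-1 - 2)² = (-3)² = 9)
S(V) = -10 + 2*V (S(V) = (-10 + V) + V = -10 + 2*V)
1/(S(F) + a(T(3))) = 1/((-10 + 2*9) + 9*(8*3)/7) = 1/((-10 + 18) + (9/7)*24) = 1/(8 + 216/7) = 1/(272/7) = 7/272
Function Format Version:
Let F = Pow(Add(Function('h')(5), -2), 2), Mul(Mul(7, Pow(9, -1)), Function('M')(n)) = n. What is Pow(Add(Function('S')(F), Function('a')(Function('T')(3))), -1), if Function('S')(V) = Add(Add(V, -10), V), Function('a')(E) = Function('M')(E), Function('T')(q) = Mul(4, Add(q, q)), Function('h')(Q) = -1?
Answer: Rational(7, 272) ≈ 0.025735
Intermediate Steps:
Function('M')(n) = Mul(Rational(9, 7), n)
Function('T')(q) = Mul(8, q) (Function('T')(q) = Mul(4, Mul(2, q)) = Mul(8, q))
Function('a')(E) = Mul(Rational(9, 7), E)
F = 9 (F = Pow(Add(-1, -2), 2) = Pow(-3, 2) = 9)
Function('S')(V) = Add(-10, Mul(2, V)) (Function('S')(V) = Add(Add(-10, V), V) = Add(-10, Mul(2, V)))
Pow(Add(Function('S')(F), Function('a')(Function('T')(3))), -1) = Pow(Add(Add(-10, Mul(2, 9)), Mul(Rational(9, 7), Mul(8, 3))), -1) = Pow(Add(Add(-10, 18), Mul(Rational(9, 7), 24)), -1) = Pow(Add(8, Rational(216, 7)), -1) = Pow(Rational(272, 7), -1) = Rational(7, 272)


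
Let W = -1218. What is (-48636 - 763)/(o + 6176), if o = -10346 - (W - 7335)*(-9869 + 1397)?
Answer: 49399/72465186 ≈ 0.00068169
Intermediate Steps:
o = -72471362 (o = -10346 - (-1218 - 7335)*(-9869 + 1397) = -10346 - (-8553)*(-8472) = -10346 - 1*72461016 = -10346 - 72461016 = -72471362)
(-48636 - 763)/(o + 6176) = (-48636 - 763)/(-72471362 + 6176) = -49399/(-72465186) = -49399*(-1/72465186) = 49399/72465186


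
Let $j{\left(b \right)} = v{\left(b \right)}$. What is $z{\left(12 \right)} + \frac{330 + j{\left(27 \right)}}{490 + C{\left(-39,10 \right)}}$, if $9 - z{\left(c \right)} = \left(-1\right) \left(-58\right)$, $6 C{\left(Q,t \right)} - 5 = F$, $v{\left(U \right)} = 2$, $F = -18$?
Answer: $- \frac{141431}{2927} \approx -48.319$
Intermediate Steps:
$C{\left(Q,t \right)} = - \frac{13}{6}$ ($C{\left(Q,t \right)} = \frac{5}{6} + \frac{1}{6} \left(-18\right) = \frac{5}{6} - 3 = - \frac{13}{6}$)
$j{\left(b \right)} = 2$
$z{\left(c \right)} = -49$ ($z{\left(c \right)} = 9 - \left(-1\right) \left(-58\right) = 9 - 58 = -49$)
$z{\left(12 \right)} + \frac{330 + j{\left(27 \right)}}{490 + C{\left(-39,10 \right)}} = -49 + \frac{330 + 2}{490 - \frac{13}{6}} = -49 + \frac{332}{\frac{2927}{6}} = -49 + 332 \cdot \frac{6}{2927} = -49 + \frac{1992}{2927} = - \frac{141431}{2927}$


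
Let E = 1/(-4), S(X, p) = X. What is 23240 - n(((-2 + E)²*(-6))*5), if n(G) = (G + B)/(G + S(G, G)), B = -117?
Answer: 6274561/270 ≈ 23239.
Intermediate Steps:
E = -¼ ≈ -0.25000
n(G) = (-117 + G)/(2*G) (n(G) = (G - 117)/(G + G) = (-117 + G)/((2*G)) = (-117 + G)*(1/(2*G)) = (-117 + G)/(2*G))
23240 - n(((-2 + E)²*(-6))*5) = 23240 - (-117 + ((-2 - ¼)²*(-6))*5)/(2*(((-2 - ¼)²*(-6))*5)) = 23240 - (-117 + ((-9/4)²*(-6))*5)/(2*(((-9/4)²*(-6))*5)) = 23240 - (-117 + ((81/16)*(-6))*5)/(2*(((81/16)*(-6))*5)) = 23240 - (-117 - 243/8*5)/(2*((-243/8*5))) = 23240 - (-117 - 1215/8)/(2*(-1215/8)) = 23240 - (-8)*(-2151)/(2*1215*8) = 23240 - 1*239/270 = 23240 - 239/270 = 6274561/270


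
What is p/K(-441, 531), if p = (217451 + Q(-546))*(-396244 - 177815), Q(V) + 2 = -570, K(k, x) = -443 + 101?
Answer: 13833482429/38 ≈ 3.6404e+8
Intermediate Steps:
K(k, x) = -342
Q(V) = -572 (Q(V) = -2 - 570 = -572)
p = -124501341861 (p = (217451 - 572)*(-396244 - 177815) = 216879*(-574059) = -124501341861)
p/K(-441, 531) = -124501341861/(-342) = -124501341861*(-1/342) = 13833482429/38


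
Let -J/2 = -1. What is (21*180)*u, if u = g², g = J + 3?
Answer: 94500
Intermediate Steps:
J = 2 (J = -2*(-1) = 2)
g = 5 (g = 2 + 3 = 5)
u = 25 (u = 5² = 25)
(21*180)*u = (21*180)*25 = 3780*25 = 94500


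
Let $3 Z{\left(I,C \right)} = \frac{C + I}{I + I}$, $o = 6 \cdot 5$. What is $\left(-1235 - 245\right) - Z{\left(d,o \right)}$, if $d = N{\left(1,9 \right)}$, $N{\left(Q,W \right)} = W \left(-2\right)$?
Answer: $- \frac{13319}{9} \approx -1479.9$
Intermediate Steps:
$N{\left(Q,W \right)} = - 2 W$
$d = -18$ ($d = \left(-2\right) 9 = -18$)
$o = 30$
$Z{\left(I,C \right)} = \frac{C + I}{6 I}$ ($Z{\left(I,C \right)} = \frac{\left(C + I\right) \frac{1}{I + I}}{3} = \frac{\left(C + I\right) \frac{1}{2 I}}{3} = \frac{\frac{1}{2} \frac{1}{I} \left(C + I\right)}{3} = \frac{C + I}{6 I}$)
$\left(-1235 - 245\right) - Z{\left(d,o \right)} = \left(-1235 - 245\right) - \frac{30 - 18}{6 \left(-18\right)} = -1480 - \frac{1}{6} \left(- \frac{1}{18}\right) 12 = -1480 - - \frac{1}{9} = -1480 + \frac{1}{9} = - \frac{13319}{9}$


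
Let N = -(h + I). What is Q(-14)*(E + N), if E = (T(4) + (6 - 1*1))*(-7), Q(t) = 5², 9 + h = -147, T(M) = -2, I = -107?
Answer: 6050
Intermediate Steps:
h = -156 (h = -9 - 147 = -156)
Q(t) = 25
E = -21 (E = (-2 + (6 - 1*1))*(-7) = (-2 + (6 - 1))*(-7) = (-2 + 5)*(-7) = 3*(-7) = -21)
N = 263 (N = -(-156 - 107) = -1*(-263) = 263)
Q(-14)*(E + N) = 25*(-21 + 263) = 25*242 = 6050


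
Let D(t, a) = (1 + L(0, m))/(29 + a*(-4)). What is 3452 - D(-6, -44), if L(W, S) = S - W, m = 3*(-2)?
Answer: 141533/41 ≈ 3452.0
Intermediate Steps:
m = -6
D(t, a) = -5/(29 - 4*a) (D(t, a) = (1 + (-6 - 1*0))/(29 + a*(-4)) = (1 + (-6 + 0))/(29 - 4*a) = (1 - 6)/(29 - 4*a) = -5/(29 - 4*a))
3452 - D(-6, -44) = 3452 - 5/(-29 + 4*(-44)) = 3452 - 5/(-29 - 176) = 3452 - 5/(-205) = 3452 - 5*(-1)/205 = 3452 - 1*(-1/41) = 3452 + 1/41 = 141533/41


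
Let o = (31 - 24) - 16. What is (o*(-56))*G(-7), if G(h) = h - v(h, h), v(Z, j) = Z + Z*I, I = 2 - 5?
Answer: -10584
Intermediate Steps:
I = -3
o = -9 (o = 7 - 16 = -9)
v(Z, j) = -2*Z (v(Z, j) = Z + Z*(-3) = Z - 3*Z = -2*Z)
G(h) = 3*h (G(h) = h - (-2)*h = h + 2*h = 3*h)
(o*(-56))*G(-7) = (-9*(-56))*(3*(-7)) = 504*(-21) = -10584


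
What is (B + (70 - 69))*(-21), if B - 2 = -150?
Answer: 3087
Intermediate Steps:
B = -148 (B = 2 - 150 = -148)
(B + (70 - 69))*(-21) = (-148 + (70 - 69))*(-21) = (-148 + 1)*(-21) = -147*(-21) = 3087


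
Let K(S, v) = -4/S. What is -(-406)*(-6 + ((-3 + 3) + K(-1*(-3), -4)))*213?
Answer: -634172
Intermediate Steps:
-(-406)*(-6 + ((-3 + 3) + K(-1*(-3), -4)))*213 = -(-406)*(-6 + ((-3 + 3) - 4/((-1*(-3)))))*213 = -(-406)*(-6 + (0 - 4/3))*213 = -(-406)*(-6 - 4/3)*213 = -(-406)*(-22)/3*213 = -203*44/3*213 = -8932/3*213 = -634172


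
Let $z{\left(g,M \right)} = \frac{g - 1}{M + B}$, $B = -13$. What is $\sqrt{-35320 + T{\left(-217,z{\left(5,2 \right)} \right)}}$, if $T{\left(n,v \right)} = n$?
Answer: $i \sqrt{35537} \approx 188.51 i$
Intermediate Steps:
$z{\left(g,M \right)} = \frac{-1 + g}{-13 + M}$ ($z{\left(g,M \right)} = \frac{g - 1}{M - 13} = \frac{-1 + g}{-13 + M}$)
$\sqrt{-35320 + T{\left(-217,z{\left(5,2 \right)} \right)}} = \sqrt{-35320 - 217} = \sqrt{-35537} = i \sqrt{35537}$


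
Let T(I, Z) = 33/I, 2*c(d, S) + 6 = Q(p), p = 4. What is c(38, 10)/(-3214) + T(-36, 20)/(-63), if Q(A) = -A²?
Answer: 21835/1214892 ≈ 0.017973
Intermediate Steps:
c(d, S) = -11 (c(d, S) = -3 + (-1*4²)/2 = -3 + (-1*16)/2 = -3 + (½)*(-16) = -3 - 8 = -11)
c(38, 10)/(-3214) + T(-36, 20)/(-63) = -11/(-3214) + (33/(-36))/(-63) = -11*(-1/3214) + (33*(-1/36))*(-1/63) = 11/3214 - 11/12*(-1/63) = 11/3214 + 11/756 = 21835/1214892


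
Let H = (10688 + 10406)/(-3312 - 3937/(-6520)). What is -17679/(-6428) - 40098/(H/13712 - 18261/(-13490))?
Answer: -64329440942572481312361/2171155418289593468 ≈ -29629.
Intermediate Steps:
H = -137532880/21590303 (H = 21094/(-3312 - 3937*(-1/6520)) = 21094/(-3312 + 3937/6520) = 21094/(-21590303/6520) = 21094*(-6520/21590303) = -137532880/21590303 ≈ -6.3701)
-17679/(-6428) - 40098/(H/13712 - 18261/(-13490)) = -17679/(-6428) - 40098/(-137532880/21590303/13712 - 18261/(-13490)) = -17679*(-1/6428) - 40098/(-137532880/21590303*1/13712 - 18261*(-1/13490)) = 17679/6428 - 40098/(-8595805/18502889671 + 18261/13490) = 17679/6428 - 40098/337765310872681/249603981661790 = 17679/6428 - 40098*249603981661790/337765310872681 = 17679/6428 - 10008620456674455420/337765310872681 = -64329440942572481312361/2171155418289593468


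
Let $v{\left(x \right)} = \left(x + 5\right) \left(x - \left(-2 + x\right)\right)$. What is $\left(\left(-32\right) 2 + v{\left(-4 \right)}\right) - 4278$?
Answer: $-4340$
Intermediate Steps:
$v{\left(x \right)} = 10 + 2 x$ ($v{\left(x \right)} = \left(5 + x\right) 2 = 10 + 2 x$)
$\left(\left(-32\right) 2 + v{\left(-4 \right)}\right) - 4278 = \left(\left(-32\right) 2 + \left(10 + 2 \left(-4\right)\right)\right) - 4278 = \left(-64 + \left(10 - 8\right)\right) - 4278 = \left(-64 + 2\right) - 4278 = -62 - 4278 = -4340$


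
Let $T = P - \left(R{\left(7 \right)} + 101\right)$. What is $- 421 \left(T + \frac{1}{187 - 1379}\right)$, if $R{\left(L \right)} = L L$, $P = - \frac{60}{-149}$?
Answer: $\frac{75073141}{1192} \approx 62981.0$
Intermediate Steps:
$P = \frac{60}{149}$ ($P = \left(-60\right) \left(- \frac{1}{149}\right) = \frac{60}{149} \approx 0.40268$)
$R{\left(L \right)} = L^{2}$
$T = - \frac{22290}{149}$ ($T = \frac{60}{149} - \left(7^{2} + 101\right) = \frac{60}{149} - \left(49 + 101\right) = \frac{60}{149} - 150 = - \frac{22290}{149} \approx -149.6$)
$- 421 \left(T + \frac{1}{187 - 1379}\right) = - 421 \left(- \frac{22290}{149} + \frac{1}{187 - 1379}\right) = - 421 \left(- \frac{22290}{149} + \frac{1}{-1192}\right) = - 421 \left(- \frac{22290}{149} - \frac{1}{1192}\right) = \left(-421\right) \left(- \frac{178321}{1192}\right) = \frac{75073141}{1192}$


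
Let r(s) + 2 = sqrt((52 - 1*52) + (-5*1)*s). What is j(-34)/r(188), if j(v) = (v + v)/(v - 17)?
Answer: -1/354 - I*sqrt(235)/354 ≈ -0.0028249 - 0.043304*I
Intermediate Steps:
j(v) = 2*v/(-17 + v) (j(v) = (2*v)/(-17 + v) = 2*v/(-17 + v))
r(s) = -2 + sqrt(5)*sqrt(-s) (r(s) = -2 + sqrt((52 - 1*52) + (-5*1)*s) = -2 + sqrt((52 - 52) - 5*s) = -2 + sqrt(0 - 5*s) = -2 + sqrt(-5*s) = -2 + sqrt(5)*sqrt(-s))
j(-34)/r(188) = (2*(-34)/(-17 - 34))/(-2 + sqrt(5)*sqrt(-1*188)) = (2*(-34)/(-51))/(-2 + sqrt(5)*sqrt(-188)) = (2*(-34)*(-1/51))/(-2 + sqrt(5)*(2*I*sqrt(47))) = 4/(3*(-2 + 2*I*sqrt(235)))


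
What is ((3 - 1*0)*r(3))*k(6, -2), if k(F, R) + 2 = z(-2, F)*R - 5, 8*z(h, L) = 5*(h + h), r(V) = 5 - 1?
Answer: -24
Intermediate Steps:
r(V) = 4
z(h, L) = 5*h/4 (z(h, L) = (5*(h + h))/8 = (5*(2*h))/8 = (10*h)/8 = 5*h/4)
k(F, R) = -7 - 5*R/2 (k(F, R) = -2 + (((5/4)*(-2))*R - 5) = -2 + (-5*R/2 - 5) = -2 + (-5 - 5*R/2) = -7 - 5*R/2)
((3 - 1*0)*r(3))*k(6, -2) = ((3 - 1*0)*4)*(-7 - 5/2*(-2)) = ((3 + 0)*4)*(-7 + 5) = (3*4)*(-2) = 12*(-2) = -24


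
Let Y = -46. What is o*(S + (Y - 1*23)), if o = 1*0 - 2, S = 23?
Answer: 92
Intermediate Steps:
o = -2 (o = 0 - 2 = -2)
o*(S + (Y - 1*23)) = -2*(23 + (-46 - 1*23)) = -2*(23 + (-46 - 23)) = -2*(23 - 69) = -2*(-46) = 92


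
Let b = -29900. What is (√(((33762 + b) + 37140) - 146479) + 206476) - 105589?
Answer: 100887 + I*√105477 ≈ 1.0089e+5 + 324.77*I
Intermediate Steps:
(√(((33762 + b) + 37140) - 146479) + 206476) - 105589 = (√(((33762 - 29900) + 37140) - 146479) + 206476) - 105589 = (√((3862 + 37140) - 146479) + 206476) - 105589 = (√(41002 - 146479) + 206476) - 105589 = (√(-105477) + 206476) - 105589 = (I*√105477 + 206476) - 105589 = (206476 + I*√105477) - 105589 = 100887 + I*√105477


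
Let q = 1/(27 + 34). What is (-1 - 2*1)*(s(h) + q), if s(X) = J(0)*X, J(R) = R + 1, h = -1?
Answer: 180/61 ≈ 2.9508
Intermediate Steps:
J(R) = 1 + R
s(X) = X (s(X) = (1 + 0)*X = 1*X = X)
q = 1/61 ≈ 0.016393
(-1 - 2*1)*(s(h) + q) = (-1 - 2*1)*(-1 + 1/61) = (-1 - 2)*(-60/61) = -3*(-60/61) = 180/61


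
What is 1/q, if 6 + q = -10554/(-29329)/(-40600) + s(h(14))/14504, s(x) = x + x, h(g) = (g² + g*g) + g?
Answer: -22029011900/130940982199 ≈ -0.16824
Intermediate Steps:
h(g) = g + 2*g² (h(g) = (g² + g²) + g = 2*g² + g = g + 2*g²)
s(x) = 2*x
q = -130940982199/22029011900 (q = -6 + (-10554/(-29329)/(-40600) + (2*(14*(1 + 2*14)))/14504) = -6 + (-10554*(-1/29329)*(-1/40600) + (2*(14*(1 + 28)))*(1/14504)) = -6 + ((10554/29329)*(-1/40600) + (2*(14*29))*(1/14504)) = -6 + (-5277/595378700 + (2*406)*(1/14504)) = -6 + (-5277/595378700 + 812*(1/14504)) = -6 + (-5277/595378700 + 29/518) = -6 + 1233089201/22029011900 = -130940982199/22029011900 ≈ -5.9440)
1/q = 1/(-130940982199/22029011900) = -22029011900/130940982199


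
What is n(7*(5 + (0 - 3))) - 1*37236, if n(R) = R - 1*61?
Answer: -37283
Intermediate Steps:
n(R) = -61 + R (n(R) = R - 61 = -61 + R)
n(7*(5 + (0 - 3))) - 1*37236 = (-61 + 7*(5 + (0 - 3))) - 1*37236 = (-61 + 7*(5 - 3)) - 37236 = (-61 + 7*2) - 37236 = (-61 + 14) - 37236 = -47 - 37236 = -37283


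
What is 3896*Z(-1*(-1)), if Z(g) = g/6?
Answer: 1948/3 ≈ 649.33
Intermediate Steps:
Z(g) = g/6 (Z(g) = g*(1/6) = g/6)
3896*Z(-1*(-1)) = 3896*((-1*(-1))/6) = 3896*((1/6)*1) = 3896*(1/6) = 1948/3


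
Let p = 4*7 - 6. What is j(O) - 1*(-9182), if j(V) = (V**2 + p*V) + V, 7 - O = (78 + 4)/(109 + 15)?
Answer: 36010475/3844 ≈ 9368.0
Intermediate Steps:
O = 393/62 (O = 7 - (78 + 4)/(109 + 15) = 7 - 82/124 = 7 - 1*41/62 = 7 - 41/62 = 393/62 ≈ 6.3387)
p = 22 (p = 28 - 6 = 22)
j(V) = V**2 + 23*V (j(V) = (V**2 + 22*V) + V = V**2 + 23*V)
j(O) - 1*(-9182) = 393*(23 + 393/62)/62 - 1*(-9182) = (393/62)*(1819/62) + 9182 = 714867/3844 + 9182 = 36010475/3844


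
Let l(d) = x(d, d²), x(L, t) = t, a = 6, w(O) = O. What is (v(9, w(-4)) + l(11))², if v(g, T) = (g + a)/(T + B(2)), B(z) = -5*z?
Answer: 2819041/196 ≈ 14383.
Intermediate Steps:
l(d) = d²
v(g, T) = (6 + g)/(-10 + T) (v(g, T) = (g + 6)/(T - 5*2) = (6 + g)/(T - 10) = (6 + g)/(-10 + T))
(v(9, w(-4)) + l(11))² = ((6 + 9)/(-10 - 4) + 11²)² = (15/(-14) + 121)² = (-1/14*15 + 121)² = (-15/14 + 121)² = (1679/14)² = 2819041/196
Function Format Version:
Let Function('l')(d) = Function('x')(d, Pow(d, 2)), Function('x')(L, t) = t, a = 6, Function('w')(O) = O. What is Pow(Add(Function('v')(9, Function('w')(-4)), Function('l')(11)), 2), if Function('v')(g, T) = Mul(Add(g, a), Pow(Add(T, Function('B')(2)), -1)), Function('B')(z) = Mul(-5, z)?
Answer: Rational(2819041, 196) ≈ 14383.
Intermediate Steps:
Function('l')(d) = Pow(d, 2)
Function('v')(g, T) = Mul(Pow(Add(-10, T), -1), Add(6, g)) (Function('v')(g, T) = Mul(Add(g, 6), Pow(Add(T, Mul(-5, 2)), -1)) = Mul(Add(6, g), Pow(Add(T, -10), -1)) = Mul(Add(6, g), Pow(Add(-10, T), -1)) = Mul(Pow(Add(-10, T), -1), Add(6, g)))
Pow(Add(Function('v')(9, Function('w')(-4)), Function('l')(11)), 2) = Pow(Add(Mul(Pow(Add(-10, -4), -1), Add(6, 9)), Pow(11, 2)), 2) = Pow(Add(Mul(Pow(-14, -1), 15), 121), 2) = Pow(Add(Mul(Rational(-1, 14), 15), 121), 2) = Pow(Add(Rational(-15, 14), 121), 2) = Pow(Rational(1679, 14), 2) = Rational(2819041, 196)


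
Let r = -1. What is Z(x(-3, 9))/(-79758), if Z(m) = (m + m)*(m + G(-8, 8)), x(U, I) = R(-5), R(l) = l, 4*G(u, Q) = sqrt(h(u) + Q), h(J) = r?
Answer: -25/39879 + 5*sqrt(7)/159516 ≈ -0.00054397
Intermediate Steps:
h(J) = -1
G(u, Q) = sqrt(-1 + Q)/4
x(U, I) = -5
Z(m) = 2*m*(m + sqrt(7)/4) (Z(m) = (m + m)*(m + sqrt(-1 + 8)/4) = (2*m)*(m + sqrt(7)/4) = 2*m*(m + sqrt(7)/4))
Z(x(-3, 9))/(-79758) = ((1/2)*(-5)*(sqrt(7) + 4*(-5)))/(-79758) = ((1/2)*(-5)*(sqrt(7) - 20))*(-1/79758) = ((1/2)*(-5)*(-20 + sqrt(7)))*(-1/79758) = (50 - 5*sqrt(7)/2)*(-1/79758) = -25/39879 + 5*sqrt(7)/159516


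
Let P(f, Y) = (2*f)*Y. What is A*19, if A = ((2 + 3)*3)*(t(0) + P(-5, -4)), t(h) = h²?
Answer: 11400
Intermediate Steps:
P(f, Y) = 2*Y*f
A = 600 (A = ((2 + 3)*3)*(0² + 2*(-4)*(-5)) = (5*3)*(0 + 40) = 15*40 = 600)
A*19 = 600*19 = 11400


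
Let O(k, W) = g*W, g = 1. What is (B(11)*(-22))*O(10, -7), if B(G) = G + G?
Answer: 3388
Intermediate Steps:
B(G) = 2*G
O(k, W) = W (O(k, W) = 1*W = W)
(B(11)*(-22))*O(10, -7) = ((2*11)*(-22))*(-7) = (22*(-22))*(-7) = -484*(-7) = 3388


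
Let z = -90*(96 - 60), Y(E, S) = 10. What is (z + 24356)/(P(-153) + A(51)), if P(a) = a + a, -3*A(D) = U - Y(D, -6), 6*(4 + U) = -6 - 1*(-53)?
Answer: -380088/5471 ≈ -69.473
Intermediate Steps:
U = 23/6 (U = -4 + (-6 - 1*(-53))/6 = -4 + (-6 + 53)/6 = -4 + (⅙)*47 = -4 + 47/6 = 23/6 ≈ 3.8333)
A(D) = 37/18 (A(D) = -(23/6 - 1*10)/3 = -(23/6 - 10)/3 = -⅓*(-37/6) = 37/18)
P(a) = 2*a
z = -3240 (z = -90*36 = -3240)
(z + 24356)/(P(-153) + A(51)) = (-3240 + 24356)/(2*(-153) + 37/18) = 21116/(-306 + 37/18) = 21116/(-5471/18) = 21116*(-18/5471) = -380088/5471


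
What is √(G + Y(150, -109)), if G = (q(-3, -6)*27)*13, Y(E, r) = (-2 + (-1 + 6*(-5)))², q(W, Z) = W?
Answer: 6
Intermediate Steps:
Y(E, r) = 1089 (Y(E, r) = (-2 + (-1 - 30))² = (-2 - 31)² = (-33)² = 1089)
G = -1053 (G = -3*27*13 = -81*13 = -1053)
√(G + Y(150, -109)) = √(-1053 + 1089) = √36 = 6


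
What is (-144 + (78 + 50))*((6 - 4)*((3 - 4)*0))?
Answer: 0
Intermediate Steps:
(-144 + (78 + 50))*((6 - 4)*((3 - 4)*0)) = (-144 + 128)*(2*(-1*0)) = -32*0 = -16*0 = 0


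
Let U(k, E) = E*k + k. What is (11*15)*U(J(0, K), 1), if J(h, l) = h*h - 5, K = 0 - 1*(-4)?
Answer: -1650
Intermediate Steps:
K = 4 (K = 0 + 4 = 4)
J(h, l) = -5 + h**2 (J(h, l) = h**2 - 5 = -5 + h**2)
U(k, E) = k + E*k
(11*15)*U(J(0, K), 1) = (11*15)*((-5 + 0**2)*(1 + 1)) = 165*((-5 + 0)*2) = 165*(-5*2) = 165*(-10) = -1650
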